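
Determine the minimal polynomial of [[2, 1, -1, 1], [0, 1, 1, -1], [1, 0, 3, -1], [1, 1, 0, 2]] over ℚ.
The characteristic polynomial factors as (x - 2)^4. The minimal polynomial is ∏(x - λ)^{k_λ} where k_λ is the size of the largest Jordan block at λ.

For λ = 2: rank(A - 2I) = 2, and the largest Jordan block has size 2 (the smallest k with rank((A - 2I)^k) = rank((A - 2I)^(k+1))).

So m_A(x) = (x - 2)^2.

m_A(x) = (x - 2)^2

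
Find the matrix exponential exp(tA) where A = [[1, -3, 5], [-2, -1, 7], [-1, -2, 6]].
e^{tA} = [[(t^2 - t + 1)*e^{2*t}, t*(t - 3)*e^{2*t}, t*(5 - 3*t)*e^{2*t}], [t*(t - 4)*e^{2*t}/2, (t^2 - 6*t + 2)*e^{2*t}/2, t*(14 - 3*t)*e^{2*t}/2], [t*(t - 2)*e^{2*t}/2, t*(t - 4)*e^{2*t}/2, (-3*t^2 + 8*t + 2)*e^{2*t}/2]]

A has Jordan form J = [[2, 1, 0], [0, 2, 1], [0, 0, 2]] with A = PJP^{-1}, so e^{tA} = P e^{tJ} P^{-1}.

For a Jordan block J_k(λ), e^{tJ_k(λ)} = e^{λt} · (I + tN + t^2 N^2/2! + ... + t^{k-1} N^{k-1}/(k-1)!) where N is the nilpotent superdiagonal part.

Assembling the blocks and conjugating back gives the entries of e^{tA} as shown above.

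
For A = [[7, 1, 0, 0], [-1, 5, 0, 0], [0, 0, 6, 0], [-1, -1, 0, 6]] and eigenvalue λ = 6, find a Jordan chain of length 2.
We seek v_1 ∈ ker((A - 6I)^2) \ ker(A - 6I), then set v_{i+1} = (A - 6I) v_i.

One such chain is v_1 = [[0, 1, 0, 1]]^T, v_2 = [[1, -1, 0, -1]]^T. Check: (A - 6I) v_2 = [[0, 0, 0, 0]]^T = 0.

v_1 = [[0, 1, 0, 1]]^T, v_2 = [[1, -1, 0, -1]]^T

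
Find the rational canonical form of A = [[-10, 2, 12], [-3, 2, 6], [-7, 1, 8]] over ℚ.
R = [[0, 0, -4], [1, 0, 0], [0, 1, 0]]

The invariant factors of A (the non-unit diagonal entries of the Smith normal form of xI - A over ℚ[x]) are x^3 + 4, each dividing the next. The characteristic polynomial is their product, x^3 + 4.

The rational canonical form is the block-diagonal matrix of companion matrices C(f_i):
R = [[0, 0, -4], [1, 0, 0], [0, 1, 0]].

Note the characteristic polynomial does not split into linear factors over ℚ, so A has no Jordan form over ℚ; the rational canonical form exists over any field.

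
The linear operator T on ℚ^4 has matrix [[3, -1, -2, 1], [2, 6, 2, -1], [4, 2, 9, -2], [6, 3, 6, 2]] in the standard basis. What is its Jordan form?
The characteristic polynomial is det(xI - A) = (x - 5)^4, so the eigenvalues are 5 (algebraic multiplicity 4).

For λ = 5: rank(A - 5I) = 1, rank((A - 5I)^2) = 0. The eigenspace has dimension 4 - 1 = 3, so there are 3 Jordan blocks; the rank sequence gives block sizes [2, 1, 1].

Assembling the blocks gives the Jordan form J above.

J = [[5, 1, 0, 0], [0, 5, 0, 0], [0, 0, 5, 0], [0, 0, 0, 5]]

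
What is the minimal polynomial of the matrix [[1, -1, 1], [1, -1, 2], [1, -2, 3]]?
m_A(x) = (x - 1)^3

The characteristic polynomial factors as (x - 1)^3. The minimal polynomial is ∏(x - λ)^{k_λ} where k_λ is the size of the largest Jordan block at λ.

For λ = 1: rank(A - I) = 2, and the largest Jordan block has size 3 (the smallest k with rank((A - I)^k) = rank((A - I)^(k+1))).

So m_A(x) = (x - 1)^3.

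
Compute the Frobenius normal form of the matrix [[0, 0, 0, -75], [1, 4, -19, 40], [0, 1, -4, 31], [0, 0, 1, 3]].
R = [[0, 0, 0, -75], [1, 0, 0, -75], [0, 1, 0, 28], [0, 0, 1, 3]]

The invariant factors of A (the non-unit diagonal entries of the Smith normal form of xI - A over ℚ[x]) are (x - 5)(x + 5)(x^2 - 3x - 3), each dividing the next. The characteristic polynomial is their product, (x - 5)(x + 5)(x^2 - 3x - 3).

The rational canonical form is the block-diagonal matrix of companion matrices C(f_i):
R = [[0, 0, 0, -75], [1, 0, 0, -75], [0, 1, 0, 28], [0, 0, 1, 3]].

Note the characteristic polynomial does not split into linear factors over ℚ, so A has no Jordan form over ℚ; the rational canonical form exists over any field.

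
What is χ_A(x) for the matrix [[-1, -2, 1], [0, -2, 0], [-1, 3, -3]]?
χ_A(x) = (x + 2)^3

xI - A = [[x + 1, 2, -1], [0, x + 2, 0], [1, -3, x + 3]].

Expanding det(xI - A) along the first row:
det(xI - A) = + (x + 1)·det([[x + 2, 0], [-3, x + 3]]) - (2)·det([[0, 0], [1, x + 3]]) + (-1)·det([[0, x + 2], [1, -3]]).

Evaluating gives χ_A(x) = x^3 + 6x^2 + 12x + 8 = (x + 2)^3.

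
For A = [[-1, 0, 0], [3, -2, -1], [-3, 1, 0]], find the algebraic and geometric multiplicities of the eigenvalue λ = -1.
The characteristic polynomial is (x + 1)^3, so the factor x + 1 appears with exponent 3: the algebraic multiplicity is 3.

rank(A + I) = 1, so the eigenspace has dimension 3 - 1 = 2: the geometric multiplicity is 2.

Since 2 < 3, A is not diagonalizable.

algebraic multiplicity 3, geometric multiplicity 2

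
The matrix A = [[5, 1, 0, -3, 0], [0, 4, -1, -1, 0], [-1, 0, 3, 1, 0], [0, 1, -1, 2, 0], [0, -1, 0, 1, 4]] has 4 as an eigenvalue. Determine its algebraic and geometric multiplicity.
The characteristic polynomial is (x - 4)^3(x - 3)^2, so the factor x - 4 appears with exponent 3: the algebraic multiplicity is 3.

rank(A - 4I) = 3, so the eigenspace has dimension 5 - 3 = 2: the geometric multiplicity is 2.

Since 2 < 3, A is not diagonalizable.

algebraic multiplicity 3, geometric multiplicity 2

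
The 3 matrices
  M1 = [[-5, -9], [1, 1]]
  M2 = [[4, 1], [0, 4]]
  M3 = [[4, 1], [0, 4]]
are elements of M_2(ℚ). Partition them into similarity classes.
2 classes: {M1}, {M2, M3}

Characteristic polynomials: χ_{M1} = (x + 2)^2, χ_{M2} = (x - 4)^2, χ_{M3} = (x - 4)^2.

{M1}: invariant factors (x + 2)^2.

{M2, M3}: invariant factors (x - 4)^2.

Matrices are similar if and only if their invariant-factor lists agree; the partition into similarity classes is {M1}, {M2, M3}.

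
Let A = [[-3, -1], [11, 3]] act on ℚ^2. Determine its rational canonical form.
The invariant factors of A (the non-unit diagonal entries of the Smith normal form of xI - A over ℚ[x]) are x^2 + 2, each dividing the next. The characteristic polynomial is their product, x^2 + 2.

The rational canonical form is the block-diagonal matrix of companion matrices C(f_i):
R = [[0, -2], [1, 0]].

Note the characteristic polynomial does not split into linear factors over ℚ, so A has no Jordan form over ℚ; the rational canonical form exists over any field.

R = [[0, -2], [1, 0]]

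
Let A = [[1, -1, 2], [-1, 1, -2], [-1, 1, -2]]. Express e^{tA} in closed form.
A has Jordan form J = [[0, 1, 0], [0, 0, 0], [0, 0, 0]] with A = PJP^{-1}, so e^{tA} = P e^{tJ} P^{-1}.

For a Jordan block J_k(λ), e^{tJ_k(λ)} = e^{λt} · (I + tN + t^2 N^2/2! + ... + t^{k-1} N^{k-1}/(k-1)!) where N is the nilpotent superdiagonal part.

Assembling the blocks and conjugating back gives the entries of e^{tA} as shown above.

e^{tA} = [[t + 1, -t, 2*t], [-t, t + 1, -2*t], [-t, t, 1 - 2*t]]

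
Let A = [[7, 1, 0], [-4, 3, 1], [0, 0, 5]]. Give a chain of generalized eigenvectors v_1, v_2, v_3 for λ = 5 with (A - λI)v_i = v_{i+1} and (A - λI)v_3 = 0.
We seek v_1 ∈ ker((A - 5I)^3) \ ker((A - 5I)^2), then set v_{i+1} = (A - 5I) v_i.

One such chain is v_1 = [[0, 0, 1]]^T, v_2 = [[0, 1, 0]]^T, v_3 = [[1, -2, 0]]^T. Check: (A - 5I) v_3 = [[0, 0, 0]]^T = 0.

v_1 = [[0, 0, 1]]^T, v_2 = [[0, 1, 0]]^T, v_3 = [[1, -2, 0]]^T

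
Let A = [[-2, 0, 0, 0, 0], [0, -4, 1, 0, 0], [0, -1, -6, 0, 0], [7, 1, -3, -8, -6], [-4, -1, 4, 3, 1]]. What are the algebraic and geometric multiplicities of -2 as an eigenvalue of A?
algebraic multiplicity 2, geometric multiplicity 1

The characteristic polynomial is (x + 2)^2(x + 5)^3, so the factor x + 2 appears with exponent 2: the algebraic multiplicity is 2.

rank(A + 2I) = 4, so the eigenspace has dimension 5 - 4 = 1: the geometric multiplicity is 1.

Since 1 < 2, A is not diagonalizable.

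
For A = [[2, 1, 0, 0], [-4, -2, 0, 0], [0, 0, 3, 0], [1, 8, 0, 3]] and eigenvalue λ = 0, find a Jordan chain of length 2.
We seek v_1 ∈ ker(A^2) \ ker(A), then set v_{i+1} = A v_i.

One such chain is v_1 = [[0, 1, 0, -1]]^T, v_2 = [[1, -2, 0, 5]]^T. Check: A v_2 = [[0, 0, 0, 0]]^T = 0.

v_1 = [[0, 1, 0, -1]]^T, v_2 = [[1, -2, 0, 5]]^T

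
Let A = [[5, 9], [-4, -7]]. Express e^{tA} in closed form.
e^{tA} = [[(6*t + 1)*e^{-t}, 9*t*e^{-t}], [-4*t*e^{-t}, (1 - 6*t)*e^{-t}]]

A has Jordan form J = [[-1, 1], [0, -1]] with A = PJP^{-1}, so e^{tA} = P e^{tJ} P^{-1}.

For a Jordan block J_k(λ), e^{tJ_k(λ)} = e^{λt} · (I + tN + t^2 N^2/2! + ... + t^{k-1} N^{k-1}/(k-1)!) where N is the nilpotent superdiagonal part.

Assembling the blocks and conjugating back gives the entries of e^{tA} as shown above.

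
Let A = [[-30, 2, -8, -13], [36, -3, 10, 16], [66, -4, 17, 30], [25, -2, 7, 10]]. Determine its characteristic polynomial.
xI - A = [[x + 30, -2, 8, 13], [-36, x + 3, -10, -16], [-66, 4, x - 17, -30], [-25, 2, -7, x - 10]].

Expanding det(xI - A) along the first row:
det(xI - A) = + (x + 30)·det([[x + 3, -10, -16], [4, x - 17, -30], [2, -7, x - 10]]) - (-2)·det([[-36, -10, -16], [-66, x - 17, -30], [-25, -7, x - 10]]) + (8)·det([[-36, x + 3, -16], [-66, 4, -30], [-25, 2, x - 10]]) - (13)·det([[-36, x + 3, -10], [-66, 4, x - 17], [-25, 2, -7]]).

Evaluating gives χ_A(x) = x^4 + 6x^3 + 12x^2 + 10x + 3 = (x + 1)^3(x + 3).

χ_A(x) = (x + 1)^3(x + 3)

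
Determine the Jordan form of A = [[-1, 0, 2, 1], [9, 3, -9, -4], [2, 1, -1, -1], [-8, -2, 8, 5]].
J = [[1, 1, 0, 0], [0, 1, 0, 0], [0, 0, 2, 1], [0, 0, 0, 2]]

The characteristic polynomial is det(xI - A) = (x - 2)^2(x - 1)^2, so the eigenvalues are 1 (algebraic multiplicity 2), 2 (algebraic multiplicity 2).

For λ = 1: rank(A - I) = 3, rank((A - I)^2) = 2. The eigenspace has dimension 4 - 3 = 1, so there is 1 Jordan block; the rank sequence gives block sizes [2].

For λ = 2: rank(A - 2I) = 3, rank((A - 2I)^2) = 2. The eigenspace has dimension 4 - 3 = 1, so there is 1 Jordan block; the rank sequence gives block sizes [2].

Assembling the blocks gives the Jordan form J above.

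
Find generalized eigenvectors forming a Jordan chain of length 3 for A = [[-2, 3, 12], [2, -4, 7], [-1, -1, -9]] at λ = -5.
We seek v_1 ∈ ker((A + 5I)^3) \ ker((A + 5I)^2), then set v_{i+1} = (A + 5I) v_i.

One such chain is v_1 = [[-2, -2, 1]]^T, v_2 = [[0, 1, 0]]^T, v_3 = [[3, 1, -1]]^T. Check: (A + 5I) v_3 = [[0, 0, 0]]^T = 0.

v_1 = [[-2, -2, 1]]^T, v_2 = [[0, 1, 0]]^T, v_3 = [[3, 1, -1]]^T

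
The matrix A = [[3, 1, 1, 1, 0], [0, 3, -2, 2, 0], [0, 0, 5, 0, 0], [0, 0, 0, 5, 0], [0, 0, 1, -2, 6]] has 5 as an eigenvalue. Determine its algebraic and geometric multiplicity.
The characteristic polynomial is (x - 6)(x - 5)^2(x - 3)^2, so the factor x - 5 appears with exponent 2: the algebraic multiplicity is 2.

rank(A - 5I) = 3, so the eigenspace has dimension 5 - 3 = 2: the geometric multiplicity is 2.

algebraic multiplicity 2, geometric multiplicity 2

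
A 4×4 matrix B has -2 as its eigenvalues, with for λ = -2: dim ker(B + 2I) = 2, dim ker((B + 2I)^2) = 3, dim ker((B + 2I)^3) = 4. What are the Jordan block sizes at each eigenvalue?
λ = -2: successive nullity increments [2, 1, 1] count blocks of size ≥ k; block sizes are [3, 1].

Jordan blocks: (-2, 3), (-2, 1)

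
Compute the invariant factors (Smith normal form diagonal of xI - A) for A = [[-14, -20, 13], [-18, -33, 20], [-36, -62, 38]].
The Jordan structure of A has elementary divisors (x + 5), (x + 2)^2. Arranging the block sizes at each eigenvalue in decreasing order and taking row products gives the invariant factors.

Invariant factors (smallest first, each dividing the next): (x + 2)^2(x + 5).

Check: the last factor (x + 2)^2(x + 5) is the minimal polynomial, and the product (x + 2)^2(x + 5) is the characteristic polynomial.

(x + 2)^2(x + 5)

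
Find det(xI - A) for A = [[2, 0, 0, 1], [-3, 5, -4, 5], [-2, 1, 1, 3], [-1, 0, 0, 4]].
χ_A(x) = (x - 3)^4

xI - A = [[x - 2, 0, 0, -1], [3, x - 5, 4, -5], [2, -1, x - 1, -3], [1, 0, 0, x - 4]].

Expanding det(xI - A) along the first row:
det(xI - A) = + (x - 2)·det([[x - 5, 4, -5], [-1, x - 1, -3], [0, 0, x - 4]]) - (0)·det([[3, 4, -5], [2, x - 1, -3], [1, 0, x - 4]]) + (0)·det([[3, x - 5, -5], [2, -1, -3], [1, 0, x - 4]]) - (-1)·det([[3, x - 5, 4], [2, -1, x - 1], [1, 0, 0]]).

Evaluating gives χ_A(x) = x^4 - 12x^3 + 54x^2 - 108x + 81 = (x - 3)^4.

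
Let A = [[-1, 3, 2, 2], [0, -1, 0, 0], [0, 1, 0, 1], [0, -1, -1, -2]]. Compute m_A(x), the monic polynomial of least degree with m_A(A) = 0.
The characteristic polynomial factors as (x + 1)^4. The minimal polynomial is ∏(x - λ)^{k_λ} where k_λ is the size of the largest Jordan block at λ.

For λ = -1: rank(A + I) = 2, and the largest Jordan block has size 2 (the smallest k with rank((A + I)^k) = rank((A + I)^(k+1))).

So m_A(x) = (x + 1)^2.

m_A(x) = (x + 1)^2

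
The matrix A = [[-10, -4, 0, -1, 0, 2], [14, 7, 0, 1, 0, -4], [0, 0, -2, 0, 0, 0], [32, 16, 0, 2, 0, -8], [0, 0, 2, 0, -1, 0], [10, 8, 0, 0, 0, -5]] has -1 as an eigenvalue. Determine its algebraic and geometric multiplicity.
algebraic multiplicity 3, geometric multiplicity 3

The characteristic polynomial is (x + 1)^3(x + 2)^3, so the factor x + 1 appears with exponent 3: the algebraic multiplicity is 3.

rank(A + I) = 3, so the eigenspace has dimension 6 - 3 = 3: the geometric multiplicity is 3.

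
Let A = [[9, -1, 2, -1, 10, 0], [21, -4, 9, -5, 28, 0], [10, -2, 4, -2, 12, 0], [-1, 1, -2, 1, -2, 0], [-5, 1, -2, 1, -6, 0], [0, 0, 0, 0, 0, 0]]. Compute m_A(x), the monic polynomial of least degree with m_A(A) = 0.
The characteristic polynomial factors as x^5(x - 4). The minimal polynomial is ∏(x - λ)^{k_λ} where k_λ is the size of the largest Jordan block at λ.

For λ = 0: rank(A) = 3, and the largest Jordan block has size 3 (the smallest k with rank(A^k) = rank(A^(k+1))).
For λ = 4: rank(A - 4I) = 5, and the largest Jordan block has size 1 (the smallest k with rank((A - 4I)^k) = rank((A - 4I)^(k+1))).

So m_A(x) = x^3(x - 4).

m_A(x) = x^3(x - 4)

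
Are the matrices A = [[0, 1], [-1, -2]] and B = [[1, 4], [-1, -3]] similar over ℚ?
Yes.

Two matrices over a field are similar if and only if they have the same invariant factors.

Both A and B have characteristic polynomial (x + 1)^2 and minimal polynomial (x + 1)^2. Computing further, both have invariant factors (x + 1)^2. Hence A and B are similar.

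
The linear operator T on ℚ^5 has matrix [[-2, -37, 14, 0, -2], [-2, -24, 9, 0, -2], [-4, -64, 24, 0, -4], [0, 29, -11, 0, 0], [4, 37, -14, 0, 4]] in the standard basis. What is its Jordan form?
The characteristic polynomial is det(xI - A) = x^4(x - 2), so the eigenvalues are 0 (algebraic multiplicity 4), 2 (algebraic multiplicity 1).

For λ = 0: rank(A) = 3, rank(A^2) = 2, rank(A^3) = 1. The eigenspace has dimension 5 - 3 = 2, so there are 2 Jordan blocks; the rank sequence gives block sizes [3, 1].

For λ = 2: algebraic multiplicity 1 gives one 1×1 block.

Assembling the blocks gives the Jordan form J above.

J = [[0, 1, 0, 0, 0], [0, 0, 1, 0, 0], [0, 0, 0, 0, 0], [0, 0, 0, 0, 0], [0, 0, 0, 0, 2]]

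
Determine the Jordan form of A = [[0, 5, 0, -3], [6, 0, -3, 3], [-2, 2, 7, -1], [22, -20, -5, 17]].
J = [[6, 1, 0, 0], [0, 6, 0, 0], [0, 0, 6, 1], [0, 0, 0, 6]]

The characteristic polynomial is det(xI - A) = (x - 6)^4, so the eigenvalues are 6 (algebraic multiplicity 4).

For λ = 6: rank(A - 6I) = 2, rank((A - 6I)^2) = 0. The eigenspace has dimension 4 - 2 = 2, so there are 2 Jordan blocks; the rank sequence gives block sizes [2, 2].

Assembling the blocks gives the Jordan form J above.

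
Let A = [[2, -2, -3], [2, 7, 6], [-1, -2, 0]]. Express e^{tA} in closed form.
A has Jordan form J = [[3, 1, 0], [0, 3, 0], [0, 0, 3]] with A = PJP^{-1}, so e^{tA} = P e^{tJ} P^{-1}.

For a Jordan block J_k(λ), e^{tJ_k(λ)} = e^{λt} · (I + tN + t^2 N^2/2! + ... + t^{k-1} N^{k-1}/(k-1)!) where N is the nilpotent superdiagonal part.

Assembling the blocks and conjugating back gives the entries of e^{tA} as shown above.

e^{tA} = [[(1 - t)*e^{3*t}, -2*t*e^{3*t}, -3*t*e^{3*t}], [2*t*e^{3*t}, (4*t + 1)*e^{3*t}, 6*t*e^{3*t}], [-t*e^{3*t}, -2*t*e^{3*t}, (1 - 3*t)*e^{3*t}]]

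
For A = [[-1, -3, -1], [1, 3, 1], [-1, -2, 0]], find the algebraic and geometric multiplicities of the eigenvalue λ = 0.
The characteristic polynomial is x(x - 1)^2, so the factor x appears with exponent 1: the algebraic multiplicity is 1.

rank(A) = 2, so the eigenspace has dimension 3 - 2 = 1: the geometric multiplicity is 1.

algebraic multiplicity 1, geometric multiplicity 1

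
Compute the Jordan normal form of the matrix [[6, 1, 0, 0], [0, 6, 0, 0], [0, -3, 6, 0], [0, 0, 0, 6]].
J = [[6, 1, 0, 0], [0, 6, 0, 0], [0, 0, 6, 0], [0, 0, 0, 6]]

The characteristic polynomial is det(xI - A) = (x - 6)^4, so the eigenvalues are 6 (algebraic multiplicity 4).

For λ = 6: rank(A - 6I) = 1, rank((A - 6I)^2) = 0. The eigenspace has dimension 4 - 1 = 3, so there are 3 Jordan blocks; the rank sequence gives block sizes [2, 1, 1].

Assembling the blocks gives the Jordan form J above.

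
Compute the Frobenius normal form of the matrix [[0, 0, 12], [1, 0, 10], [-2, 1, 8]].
The invariant factors of A (the non-unit diagonal entries of the Smith normal form of xI - A over ℚ[x]) are (x - 6)(x^2 - 2x + 2), each dividing the next. The characteristic polynomial is their product, (x - 6)(x^2 - 2x + 2).

The rational canonical form is the block-diagonal matrix of companion matrices C(f_i):
R = [[0, 0, 12], [1, 0, -14], [0, 1, 8]].

Note the characteristic polynomial does not split into linear factors over ℚ, so A has no Jordan form over ℚ; the rational canonical form exists over any field.

R = [[0, 0, 12], [1, 0, -14], [0, 1, 8]]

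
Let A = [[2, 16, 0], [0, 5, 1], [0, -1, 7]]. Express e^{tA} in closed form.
e^{tA} = [[e^{2*t}, (-4*t*e^{4*t} + 5*e^{4*t} - 5)*e^{2*t}, 4*t*e^{6*t} - e^{6*t} + e^{2*t}], [0, (1 - t)*e^{6*t}, t*e^{6*t}], [0, -t*e^{6*t}, (t + 1)*e^{6*t}]]

A has Jordan form J = [[2, 0, 0], [0, 6, 1], [0, 0, 6]] with A = PJP^{-1}, so e^{tA} = P e^{tJ} P^{-1}.

For a Jordan block J_k(λ), e^{tJ_k(λ)} = e^{λt} · (I + tN + t^2 N^2/2! + ... + t^{k-1} N^{k-1}/(k-1)!) where N is the nilpotent superdiagonal part.

Assembling the blocks and conjugating back gives the entries of e^{tA} as shown above.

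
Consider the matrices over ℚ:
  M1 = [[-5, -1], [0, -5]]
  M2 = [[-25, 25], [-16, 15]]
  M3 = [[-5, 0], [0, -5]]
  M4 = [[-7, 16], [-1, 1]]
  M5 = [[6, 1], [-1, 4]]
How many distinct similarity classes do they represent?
4 classes: {M1, M2}, {M3}, {M4}, {M5}

Characteristic polynomials: χ_{M1} = (x + 5)^2, χ_{M2} = (x + 5)^2, χ_{M3} = (x + 5)^2, χ_{M4} = (x + 3)^2, χ_{M5} = (x - 5)^2.

{M1, M2}: invariant factors (x + 5)^2.

{M3}: invariant factors x + 5, x + 5.

{M4}: invariant factors (x + 3)^2.

{M5}: invariant factors (x - 5)^2.

Matrices are similar if and only if their invariant-factor lists agree; the partition into similarity classes is {M1, M2}, {M3}, {M4}, {M5}.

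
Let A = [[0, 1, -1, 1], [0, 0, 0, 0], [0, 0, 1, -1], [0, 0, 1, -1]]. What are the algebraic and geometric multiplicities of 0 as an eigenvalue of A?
The characteristic polynomial is x^4, so the factor x appears with exponent 4: the algebraic multiplicity is 4.

rank(A) = 2, so the eigenspace has dimension 4 - 2 = 2: the geometric multiplicity is 2.

Since 2 < 4, A is not diagonalizable.

algebraic multiplicity 4, geometric multiplicity 2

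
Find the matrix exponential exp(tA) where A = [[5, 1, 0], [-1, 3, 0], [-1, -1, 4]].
e^{tA} = [[(t + 1)*e^{4*t}, t*e^{4*t}, 0], [-t*e^{4*t}, (1 - t)*e^{4*t}, 0], [-t*e^{4*t}, -t*e^{4*t}, e^{4*t}]]

A has Jordan form J = [[4, 1, 0], [0, 4, 0], [0, 0, 4]] with A = PJP^{-1}, so e^{tA} = P e^{tJ} P^{-1}.

For a Jordan block J_k(λ), e^{tJ_k(λ)} = e^{λt} · (I + tN + t^2 N^2/2! + ... + t^{k-1} N^{k-1}/(k-1)!) where N is the nilpotent superdiagonal part.

Assembling the blocks and conjugating back gives the entries of e^{tA} as shown above.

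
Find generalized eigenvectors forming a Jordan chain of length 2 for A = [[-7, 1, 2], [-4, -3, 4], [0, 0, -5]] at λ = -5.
v_1 = [[0, 1, 0]]^T, v_2 = [[1, 2, 0]]^T

We seek v_1 ∈ ker((A + 5I)^2) \ ker(A + 5I), then set v_{i+1} = (A + 5I) v_i.

One such chain is v_1 = [[0, 1, 0]]^T, v_2 = [[1, 2, 0]]^T. Check: (A + 5I) v_2 = [[0, 0, 0]]^T = 0.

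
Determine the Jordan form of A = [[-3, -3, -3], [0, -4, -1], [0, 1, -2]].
The characteristic polynomial is det(xI - A) = (x + 3)^3, so the eigenvalues are -3 (algebraic multiplicity 3).

For λ = -3: rank(A + 3I) = 1, rank((A + 3I)^2) = 0. The eigenspace has dimension 3 - 1 = 2, so there are 2 Jordan blocks; the rank sequence gives block sizes [2, 1].

Assembling the blocks gives the Jordan form J above.

J = [[-3, 1, 0], [0, -3, 0], [0, 0, -3]]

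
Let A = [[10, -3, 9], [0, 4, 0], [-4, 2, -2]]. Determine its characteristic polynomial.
χ_A(x) = (x - 4)^3

xI - A = [[x - 10, 3, -9], [0, x - 4, 0], [4, -2, x + 2]].

Expanding det(xI - A) along the first row:
det(xI - A) = + (x - 10)·det([[x - 4, 0], [-2, x + 2]]) - (3)·det([[0, 0], [4, x + 2]]) + (-9)·det([[0, x - 4], [4, -2]]).

Evaluating gives χ_A(x) = x^3 - 12x^2 + 48x - 64 = (x - 4)^3.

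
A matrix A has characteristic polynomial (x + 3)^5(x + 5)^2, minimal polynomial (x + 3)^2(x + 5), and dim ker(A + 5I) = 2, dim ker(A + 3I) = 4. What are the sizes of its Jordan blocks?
λ = -5: algebraic multiplicity 2 (exponent in χ_A), largest block size 1 (exponent in m_A), 2 blocks (geometric multiplicity). These force block sizes [1, 1].
λ = -3: algebraic multiplicity 5 (exponent in χ_A), largest block size 2 (exponent in m_A), 4 blocks (geometric multiplicity). These force block sizes [2, 1, 1, 1].

Jordan blocks: (-5, 1), (-5, 1), (-3, 2), (-3, 1), (-3, 1), (-3, 1)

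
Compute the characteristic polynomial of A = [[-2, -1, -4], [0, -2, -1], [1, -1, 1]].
χ_A(x) = (x + 1)^3

xI - A = [[x + 2, 1, 4], [0, x + 2, 1], [-1, 1, x - 1]].

Expanding det(xI - A) along the first row:
det(xI - A) = + (x + 2)·det([[x + 2, 1], [1, x - 1]]) - (1)·det([[0, 1], [-1, x - 1]]) + (4)·det([[0, x + 2], [-1, 1]]).

Evaluating gives χ_A(x) = x^3 + 3x^2 + 3x + 1 = (x + 1)^3.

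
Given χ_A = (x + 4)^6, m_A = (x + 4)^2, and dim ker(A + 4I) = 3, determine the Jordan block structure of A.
λ = -4: algebraic multiplicity 6 (exponent in χ_A), largest block size 2 (exponent in m_A), 3 blocks (geometric multiplicity). These force block sizes [2, 2, 2].

Jordan blocks: (-4, 2), (-4, 2), (-4, 2)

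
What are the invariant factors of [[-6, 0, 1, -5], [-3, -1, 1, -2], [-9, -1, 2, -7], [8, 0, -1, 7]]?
The Jordan structure of A has elementary divisors x^3, (x - 2). Arranging the block sizes at each eigenvalue in decreasing order and taking row products gives the invariant factors.

Invariant factors (smallest first, each dividing the next): x^3(x - 2).

Check: the last factor x^3(x - 2) is the minimal polynomial, and the product x^3(x - 2) is the characteristic polynomial.

x^3(x - 2)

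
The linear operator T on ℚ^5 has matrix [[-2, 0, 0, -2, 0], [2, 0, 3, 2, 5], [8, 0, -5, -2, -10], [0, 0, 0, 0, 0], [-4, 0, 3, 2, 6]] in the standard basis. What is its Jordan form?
The characteristic polynomial is det(xI - A) = x^3(x - 1)(x + 2), so the eigenvalues are -2 (algebraic multiplicity 1), 0 (algebraic multiplicity 3), 1 (algebraic multiplicity 1).

For λ = -2: algebraic multiplicity 1 gives one 1×1 block.

For λ = 0: rank(A) = 3, rank(A^2) = 2. The eigenspace has dimension 5 - 3 = 2, so there are 2 Jordan blocks; the rank sequence gives block sizes [2, 1].

For λ = 1: algebraic multiplicity 1 gives one 1×1 block.

Assembling the blocks gives the Jordan form J above.

J = [[-2, 0, 0, 0, 0], [0, 0, 1, 0, 0], [0, 0, 0, 0, 0], [0, 0, 0, 0, 0], [0, 0, 0, 0, 1]]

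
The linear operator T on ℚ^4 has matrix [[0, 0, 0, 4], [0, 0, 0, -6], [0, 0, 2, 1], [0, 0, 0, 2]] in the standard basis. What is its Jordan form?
The characteristic polynomial is det(xI - A) = x^2(x - 2)^2, so the eigenvalues are 0 (algebraic multiplicity 2), 2 (algebraic multiplicity 2).

For λ = 0: rank(A) = 2. The eigenspace has dimension 4 - 2 = 2, so there are 2 Jordan blocks; the rank sequence gives block sizes [1, 1].

For λ = 2: rank(A - 2I) = 3, rank((A - 2I)^2) = 2. The eigenspace has dimension 4 - 3 = 1, so there is 1 Jordan block; the rank sequence gives block sizes [2].

Assembling the blocks gives the Jordan form J above.

J = [[0, 0, 0, 0], [0, 0, 0, 0], [0, 0, 2, 1], [0, 0, 0, 2]]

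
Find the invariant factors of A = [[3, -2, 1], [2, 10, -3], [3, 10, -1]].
(x - 4)^3

The Jordan structure of A has elementary divisors (x - 4)^3. Arranging the block sizes at each eigenvalue in decreasing order and taking row products gives the invariant factors.

Invariant factors (smallest first, each dividing the next): (x - 4)^3.

Check: the last factor (x - 4)^3 is the minimal polynomial, and the product (x - 4)^3 is the characteristic polynomial.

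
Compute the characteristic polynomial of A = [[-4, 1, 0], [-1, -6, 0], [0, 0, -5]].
χ_A(x) = (x + 5)^3

xI - A = [[x + 4, -1, 0], [1, x + 6, 0], [0, 0, x + 5]].

Expanding det(xI - A) along the first row:
det(xI - A) = + (x + 4)·det([[x + 6, 0], [0, x + 5]]) - (-1)·det([[1, 0], [0, x + 5]]) + (0)·det([[1, x + 6], [0, 0]]).

Evaluating gives χ_A(x) = x^3 + 15x^2 + 75x + 125 = (x + 5)^3.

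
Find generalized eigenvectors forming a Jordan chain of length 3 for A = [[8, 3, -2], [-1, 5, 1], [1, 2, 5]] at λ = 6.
v_1 = [[-1, 0, 0]]^T, v_2 = [[-2, 1, -1]]^T, v_3 = [[1, 0, 1]]^T

We seek v_1 ∈ ker((A - 6I)^3) \ ker((A - 6I)^2), then set v_{i+1} = (A - 6I) v_i.

One such chain is v_1 = [[-1, 0, 0]]^T, v_2 = [[-2, 1, -1]]^T, v_3 = [[1, 0, 1]]^T. Check: (A - 6I) v_3 = [[0, 0, 0]]^T = 0.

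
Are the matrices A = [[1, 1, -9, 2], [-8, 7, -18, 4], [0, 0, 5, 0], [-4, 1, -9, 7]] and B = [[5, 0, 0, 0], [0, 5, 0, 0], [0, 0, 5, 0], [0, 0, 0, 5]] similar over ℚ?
Both have characteristic polynomial (x - 5)^4, but the minimal polynomial of A is (x - 5)^2 while the minimal polynomial of B is x - 5. The minimal polynomial is a similarity invariant, so A and B are not similar.

No.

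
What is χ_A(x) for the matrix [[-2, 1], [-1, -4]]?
xI - A = [[x + 2, -1], [1, x + 4]].

Expanding det(xI - A) along the first row:
det(xI - A) = + (x + 2)·det([[x + 4]]) - (-1)·det([[1]]).

Evaluating gives χ_A(x) = x^2 + 6x + 9 = (x + 3)^2.

χ_A(x) = (x + 3)^2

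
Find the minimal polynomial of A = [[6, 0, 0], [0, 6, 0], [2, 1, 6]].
The characteristic polynomial factors as (x - 6)^3. The minimal polynomial is ∏(x - λ)^{k_λ} where k_λ is the size of the largest Jordan block at λ.

For λ = 6: rank(A - 6I) = 1, and the largest Jordan block has size 2 (the smallest k with rank((A - 6I)^k) = rank((A - 6I)^(k+1))).

So m_A(x) = (x - 6)^2.

m_A(x) = (x - 6)^2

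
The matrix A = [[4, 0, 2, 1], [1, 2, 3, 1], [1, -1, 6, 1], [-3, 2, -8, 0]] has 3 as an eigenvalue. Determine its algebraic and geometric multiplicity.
algebraic multiplicity 4, geometric multiplicity 2

The characteristic polynomial is (x - 3)^4, so the factor x - 3 appears with exponent 4: the algebraic multiplicity is 4.

rank(A - 3I) = 2, so the eigenspace has dimension 4 - 2 = 2: the geometric multiplicity is 2.

Since 2 < 4, A is not diagonalizable.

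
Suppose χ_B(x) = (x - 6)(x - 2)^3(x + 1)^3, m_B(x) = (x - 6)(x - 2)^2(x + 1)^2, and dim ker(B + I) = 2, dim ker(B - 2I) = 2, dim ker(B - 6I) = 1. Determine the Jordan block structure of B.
λ = -1: algebraic multiplicity 3 (exponent in χ_B), largest block size 2 (exponent in m_B), 2 blocks (geometric multiplicity). These force block sizes [2, 1].
λ = 2: algebraic multiplicity 3 (exponent in χ_B), largest block size 2 (exponent in m_B), 2 blocks (geometric multiplicity). These force block sizes [2, 1].
λ = 6: algebraic multiplicity 1 (exponent in χ_B), largest block size 1 (exponent in m_B), 1 block (geometric multiplicity). This forces block sizes [1].

Jordan blocks: (-1, 2), (-1, 1), (2, 2), (2, 1), (6, 1)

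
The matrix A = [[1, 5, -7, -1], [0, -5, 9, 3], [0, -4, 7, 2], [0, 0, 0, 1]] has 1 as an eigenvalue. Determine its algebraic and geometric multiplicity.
The characteristic polynomial is (x - 1)^4, so the factor x - 1 appears with exponent 4: the algebraic multiplicity is 4.

rank(A - I) = 2, so the eigenspace has dimension 4 - 2 = 2: the geometric multiplicity is 2.

Since 2 < 4, A is not diagonalizable.

algebraic multiplicity 4, geometric multiplicity 2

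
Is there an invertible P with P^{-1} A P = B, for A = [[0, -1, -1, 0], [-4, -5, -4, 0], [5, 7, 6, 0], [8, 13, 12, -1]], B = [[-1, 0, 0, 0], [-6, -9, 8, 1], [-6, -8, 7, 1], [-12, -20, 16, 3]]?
Both have characteristic polynomial (x - 1)^2(x + 1)^2, but the minimal polynomial of A is (x - 1)^2(x + 1)^2 while the minimal polynomial of B is (x - 1)^2(x + 1). The minimal polynomial is a similarity invariant, so A and B are not similar.

No.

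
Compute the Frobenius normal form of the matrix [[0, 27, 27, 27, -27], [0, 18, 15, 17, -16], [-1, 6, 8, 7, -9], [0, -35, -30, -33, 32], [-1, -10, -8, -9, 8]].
The invariant factors of A (the non-unit diagonal entries of the Smith normal form of xI - A over ℚ[x]) are (x - 3)(x^2 + x + 3)^2, each dividing the next. The characteristic polynomial is their product, (x - 3)(x^2 + x + 3)^2.

The rational canonical form is the block-diagonal matrix of companion matrices C(f_i):
R = [[0, 0, 0, 0, 27], [1, 0, 0, 0, 9], [0, 1, 0, 0, 15], [0, 0, 1, 0, -1], [0, 0, 0, 1, 1]].

Note the characteristic polynomial does not split into linear factors over ℚ, so A has no Jordan form over ℚ; the rational canonical form exists over any field.

R = [[0, 0, 0, 0, 27], [1, 0, 0, 0, 9], [0, 1, 0, 0, 15], [0, 0, 1, 0, -1], [0, 0, 0, 1, 1]]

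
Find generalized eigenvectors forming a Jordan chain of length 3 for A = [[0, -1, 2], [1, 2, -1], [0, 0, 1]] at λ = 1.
We seek v_1 ∈ ker((A - I)^3) \ ker((A - I)^2), then set v_{i+1} = (A - I) v_i.

One such chain is v_1 = [[-1, 2, 1]]^T, v_2 = [[1, 0, 0]]^T, v_3 = [[-1, 1, 0]]^T. Check: (A - I) v_3 = [[0, 0, 0]]^T = 0.

v_1 = [[-1, 2, 1]]^T, v_2 = [[1, 0, 0]]^T, v_3 = [[-1, 1, 0]]^T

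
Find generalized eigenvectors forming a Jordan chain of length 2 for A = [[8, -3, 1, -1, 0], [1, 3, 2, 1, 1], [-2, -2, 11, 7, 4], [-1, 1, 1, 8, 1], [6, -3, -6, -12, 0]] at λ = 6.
v_1 = [[0, 0, -1, 0, 2]]^T, v_2 = [[-1, 0, 3, 1, -6]]^T

We seek v_1 ∈ ker((A - 6I)^2) \ ker(A - 6I), then set v_{i+1} = (A - 6I) v_i.

One such chain is v_1 = [[0, 0, -1, 0, 2]]^T, v_2 = [[-1, 0, 3, 1, -6]]^T. Check: (A - 6I) v_2 = [[0, 0, 0, 0, 0]]^T = 0.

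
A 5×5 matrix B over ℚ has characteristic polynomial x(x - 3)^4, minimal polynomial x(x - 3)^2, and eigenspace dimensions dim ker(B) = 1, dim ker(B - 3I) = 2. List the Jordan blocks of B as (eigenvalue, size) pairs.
λ = 0: algebraic multiplicity 1 (exponent in χ_B), largest block size 1 (exponent in m_B), 1 block (geometric multiplicity). This forces block sizes [1].
λ = 3: algebraic multiplicity 4 (exponent in χ_B), largest block size 2 (exponent in m_B), 2 blocks (geometric multiplicity). These force block sizes [2, 2].

Jordan blocks: (0, 1), (3, 2), (3, 2)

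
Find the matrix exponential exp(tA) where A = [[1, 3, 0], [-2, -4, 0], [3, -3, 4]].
e^{tA} = [[(3*e^{t} - 2)*e^{-2*t}, (3*e^{t} - 3)*e^{-2*t}, 0], [2*(1 - e^{t})*e^{-2*t}, (3 - 2*e^{t})*e^{-2*t}, 0], [(e^{6*t} - 3*e^{t} + 2)*e^{-2*t}, 3*(1 - e^{t})*e^{-2*t}, e^{4*t}]]

A has Jordan form J = [[-2, 0, 0], [0, -1, 0], [0, 0, 4]] with A = PJP^{-1}, so e^{tA} = P e^{tJ} P^{-1}.

For a Jordan block J_k(λ), e^{tJ_k(λ)} = e^{λt} · (I + tN + t^2 N^2/2! + ... + t^{k-1} N^{k-1}/(k-1)!) where N is the nilpotent superdiagonal part.

Assembling the blocks and conjugating back gives the entries of e^{tA} as shown above.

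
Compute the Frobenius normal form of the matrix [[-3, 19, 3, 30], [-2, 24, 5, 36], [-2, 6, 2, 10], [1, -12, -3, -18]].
The invariant factors of A (the non-unit diagonal entries of the Smith normal form of xI - A over ℚ[x]) are (x - 5)(x^3 + 2x - 2), each dividing the next. The characteristic polynomial is their product, (x - 5)(x^3 + 2x - 2).

The rational canonical form is the block-diagonal matrix of companion matrices C(f_i):
R = [[0, 0, 0, -10], [1, 0, 0, 12], [0, 1, 0, -2], [0, 0, 1, 5]].

Note the characteristic polynomial does not split into linear factors over ℚ, so A has no Jordan form over ℚ; the rational canonical form exists over any field.

R = [[0, 0, 0, -10], [1, 0, 0, 12], [0, 1, 0, -2], [0, 0, 1, 5]]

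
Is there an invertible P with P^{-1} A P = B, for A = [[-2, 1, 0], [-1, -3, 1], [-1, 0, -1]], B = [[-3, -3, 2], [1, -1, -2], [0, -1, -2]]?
Yes.

Two matrices over a field are similar if and only if they have the same invariant factors.

Both A and B have characteristic polynomial (x + 2)^3 and minimal polynomial (x + 2)^3. Computing further, both have invariant factors (x + 2)^3. Hence A and B are similar.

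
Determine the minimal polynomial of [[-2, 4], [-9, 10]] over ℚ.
The characteristic polynomial factors as (x - 4)^2. The minimal polynomial is ∏(x - λ)^{k_λ} where k_λ is the size of the largest Jordan block at λ.

For λ = 4: rank(A - 4I) = 1, and the largest Jordan block has size 2 (the smallest k with rank((A - 4I)^k) = rank((A - 4I)^(k+1))).

So m_A(x) = (x - 4)^2.

m_A(x) = (x - 4)^2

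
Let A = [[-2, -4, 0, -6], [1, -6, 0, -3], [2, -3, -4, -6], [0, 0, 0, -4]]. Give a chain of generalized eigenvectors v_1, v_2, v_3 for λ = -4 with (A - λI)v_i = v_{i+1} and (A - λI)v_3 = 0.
We seek v_1 ∈ ker((A + 4I)^3) \ ker((A + 4I)^2), then set v_{i+1} = (A + 4I) v_i.

One such chain is v_1 = [[1, 0, 1, 0]]^T, v_2 = [[2, 1, 2, 0]]^T, v_3 = [[0, 0, 1, 0]]^T. Check: (A + 4I) v_3 = [[0, 0, 0, 0]]^T = 0.

v_1 = [[1, 0, 1, 0]]^T, v_2 = [[2, 1, 2, 0]]^T, v_3 = [[0, 0, 1, 0]]^T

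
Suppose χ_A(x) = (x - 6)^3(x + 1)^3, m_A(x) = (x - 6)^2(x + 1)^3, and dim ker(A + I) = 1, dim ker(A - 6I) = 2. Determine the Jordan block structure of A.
λ = -1: algebraic multiplicity 3 (exponent in χ_A), largest block size 3 (exponent in m_A), 1 block (geometric multiplicity). This forces block sizes [3].
λ = 6: algebraic multiplicity 3 (exponent in χ_A), largest block size 2 (exponent in m_A), 2 blocks (geometric multiplicity). These force block sizes [2, 1].

Jordan blocks: (-1, 3), (6, 2), (6, 1)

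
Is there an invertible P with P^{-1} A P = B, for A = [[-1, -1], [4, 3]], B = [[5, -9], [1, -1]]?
trace(A) = 2 but trace(B) = 4. The trace is a similarity invariant, so A and B are not similar.

No.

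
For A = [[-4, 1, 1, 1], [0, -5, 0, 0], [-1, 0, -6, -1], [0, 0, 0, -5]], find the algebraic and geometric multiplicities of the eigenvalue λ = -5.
algebraic multiplicity 4, geometric multiplicity 2

The characteristic polynomial is (x + 5)^4, so the factor x + 5 appears with exponent 4: the algebraic multiplicity is 4.

rank(A + 5I) = 2, so the eigenspace has dimension 4 - 2 = 2: the geometric multiplicity is 2.

Since 2 < 4, A is not diagonalizable.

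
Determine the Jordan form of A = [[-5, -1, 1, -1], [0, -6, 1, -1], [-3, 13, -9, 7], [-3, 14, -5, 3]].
J = [[-5, 1, 0, 0], [0, -5, 0, 0], [0, 0, -5, 0], [0, 0, 0, -2]]

The characteristic polynomial is det(xI - A) = (x + 2)(x + 5)^3, so the eigenvalues are -5 (algebraic multiplicity 3), -2 (algebraic multiplicity 1).

For λ = -5: rank(A + 5I) = 2, rank((A + 5I)^2) = 1. The eigenspace has dimension 4 - 2 = 2, so there are 2 Jordan blocks; the rank sequence gives block sizes [2, 1].

For λ = -2: algebraic multiplicity 1 gives one 1×1 block.

Assembling the blocks gives the Jordan form J above.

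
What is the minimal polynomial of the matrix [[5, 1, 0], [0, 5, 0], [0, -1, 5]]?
m_A(x) = (x - 5)^2

The characteristic polynomial factors as (x - 5)^3. The minimal polynomial is ∏(x - λ)^{k_λ} where k_λ is the size of the largest Jordan block at λ.

For λ = 5: rank(A - 5I) = 1, and the largest Jordan block has size 2 (the smallest k with rank((A - 5I)^k) = rank((A - 5I)^(k+1))).

So m_A(x) = (x - 5)^2.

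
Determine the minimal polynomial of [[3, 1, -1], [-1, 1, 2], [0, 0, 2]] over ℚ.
m_A(x) = (x - 2)^3

The characteristic polynomial factors as (x - 2)^3. The minimal polynomial is ∏(x - λ)^{k_λ} where k_λ is the size of the largest Jordan block at λ.

For λ = 2: rank(A - 2I) = 2, and the largest Jordan block has size 3 (the smallest k with rank((A - 2I)^k) = rank((A - 2I)^(k+1))).

So m_A(x) = (x - 2)^3.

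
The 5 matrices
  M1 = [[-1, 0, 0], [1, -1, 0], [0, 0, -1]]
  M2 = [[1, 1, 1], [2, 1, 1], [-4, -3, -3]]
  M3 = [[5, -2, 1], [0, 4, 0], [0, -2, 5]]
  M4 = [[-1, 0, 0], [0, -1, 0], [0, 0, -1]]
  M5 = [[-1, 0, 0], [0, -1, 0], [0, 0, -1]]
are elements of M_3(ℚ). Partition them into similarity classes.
4 classes: {M1}, {M2}, {M3}, {M4, M5}

Characteristic polynomials: χ_{M1} = (x + 1)^3, χ_{M2} = x^2(x + 1), χ_{M3} = (x - 5)^2(x - 4), χ_{M4} = (x + 1)^3, χ_{M5} = (x + 1)^3.

{M1}: invariant factors x + 1, (x + 1)^2.

{M2}: invariant factors x^2(x + 1).

{M3}: invariant factors (x - 5)^2(x - 4).

{M4, M5}: invariant factors x + 1, x + 1, x + 1.

Matrices are similar if and only if their invariant-factor lists agree; the partition into similarity classes is {M1}, {M2}, {M3}, {M4, M5}.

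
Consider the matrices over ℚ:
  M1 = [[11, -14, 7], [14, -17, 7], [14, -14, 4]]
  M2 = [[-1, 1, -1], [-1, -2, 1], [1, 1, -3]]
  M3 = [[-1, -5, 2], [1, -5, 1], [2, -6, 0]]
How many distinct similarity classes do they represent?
Characteristic polynomials: χ_{M1} = (x - 4)(x + 3)^2, χ_{M2} = (x + 2)^3, χ_{M3} = (x + 2)^3.

{M1}: invariant factors x + 3, (x - 4)(x + 3).

{M2, M3}: invariant factors (x + 2)^3.

Matrices are similar if and only if their invariant-factor lists agree; the partition into similarity classes is {M1}, {M2, M3}.

2 classes: {M1}, {M2, M3}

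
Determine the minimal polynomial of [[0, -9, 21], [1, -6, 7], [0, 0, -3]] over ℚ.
m_A(x) = (x + 3)^2

The characteristic polynomial factors as (x + 3)^3. The minimal polynomial is ∏(x - λ)^{k_λ} where k_λ is the size of the largest Jordan block at λ.

For λ = -3: rank(A + 3I) = 1, and the largest Jordan block has size 2 (the smallest k with rank((A + 3I)^k) = rank((A + 3I)^(k+1))).

So m_A(x) = (x + 3)^2.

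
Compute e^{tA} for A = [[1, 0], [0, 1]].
e^{tA} = [[e^{t}, 0], [0, e^{t}]]

A has Jordan form J = [[1, 0], [0, 1]] with A = PJP^{-1}, so e^{tA} = P e^{tJ} P^{-1}.

For a Jordan block J_k(λ), e^{tJ_k(λ)} = e^{λt} · (I + tN + t^2 N^2/2! + ... + t^{k-1} N^{k-1}/(k-1)!) where N is the nilpotent superdiagonal part.

Assembling the blocks and conjugating back gives the entries of e^{tA} as shown above.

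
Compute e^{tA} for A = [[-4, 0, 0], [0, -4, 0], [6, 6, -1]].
A has Jordan form J = [[-4, 0, 0], [0, -4, 0], [0, 0, -1]] with A = PJP^{-1}, so e^{tA} = P e^{tJ} P^{-1}.

For a Jordan block J_k(λ), e^{tJ_k(λ)} = e^{λt} · (I + tN + t^2 N^2/2! + ... + t^{k-1} N^{k-1}/(k-1)!) where N is the nilpotent superdiagonal part.

Assembling the blocks and conjugating back gives the entries of e^{tA} as shown above.

e^{tA} = [[e^{-4*t}, 0, 0], [0, e^{-4*t}, 0], [2*e^{-t} - 2*e^{-4*t}, 2*e^{-t} - 2*e^{-4*t}, e^{-t}]]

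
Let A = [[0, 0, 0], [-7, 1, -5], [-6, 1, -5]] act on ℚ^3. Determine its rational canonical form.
R = [[0, 0, 0], [1, 0, 0], [0, 1, -4]]

The invariant factors of A (the non-unit diagonal entries of the Smith normal form of xI - A over ℚ[x]) are x^2(x + 4), each dividing the next. The characteristic polynomial is their product, x^2(x + 4).

The rational canonical form is the block-diagonal matrix of companion matrices C(f_i):
R = [[0, 0, 0], [1, 0, 0], [0, 1, -4]].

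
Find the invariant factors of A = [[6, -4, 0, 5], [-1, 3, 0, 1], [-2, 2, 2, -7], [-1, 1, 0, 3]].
The Jordan structure of A has elementary divisors (x - 2), (x - 2), (x - 5)^2. Arranging the block sizes at each eigenvalue in decreasing order and taking row products gives the invariant factors.

Invariant factors (smallest first, each dividing the next): x - 2, (x - 5)^2(x - 2).

Check: the last factor (x - 5)^2(x - 2) is the minimal polynomial, and the product (x - 5)^2(x - 2)^2 is the characteristic polynomial.

x - 2, (x - 5)^2(x - 2)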